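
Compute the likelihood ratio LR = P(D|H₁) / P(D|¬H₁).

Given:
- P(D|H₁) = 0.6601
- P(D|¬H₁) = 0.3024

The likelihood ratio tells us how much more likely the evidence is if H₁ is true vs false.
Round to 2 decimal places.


Likelihood Ratio (LR) = P(D|H₁) / P(D|¬H₁)

LR = 0.6601 / 0.3024
   = 2.18

The evidence is 2.18 times more likely if H₁ is true than if H₁ is false.
Since LR > 1, the evidence supports H₁ over ¬H₁.


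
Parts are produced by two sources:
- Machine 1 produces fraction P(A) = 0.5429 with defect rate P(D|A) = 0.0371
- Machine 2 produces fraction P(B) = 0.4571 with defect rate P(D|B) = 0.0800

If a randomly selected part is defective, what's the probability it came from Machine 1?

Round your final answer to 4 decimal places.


Let A = from Machine 1, D = defective

Given:
- P(A) = 0.5429, P(B) = 0.4571
- P(D|A) = 0.0371, P(D|B) = 0.0800

Step 1: Find P(D)
P(D) = P(D|A)P(A) + P(D|B)P(B)
     = 0.0371 × 0.5429 + 0.0800 × 0.4571
     = 0.02014159 + 0.03656800
     = 0.05670959

Step 2: Apply Bayes' theorem
P(A|D) = P(D|A)P(A) / P(D)
       = 0.02014159 / 0.05670959
       = 0.3552


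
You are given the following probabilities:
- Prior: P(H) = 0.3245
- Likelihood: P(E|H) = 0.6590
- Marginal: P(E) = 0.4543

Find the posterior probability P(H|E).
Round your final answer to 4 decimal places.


Using Bayes' theorem:

P(H|E) = P(E|H) × P(H) / P(E)
       = 0.6590 × 0.3245 / 0.4543
       = 0.21384550 / 0.4543
       = 0.4707

The evidence strengthens our belief in H.
Prior: 0.3245 → Posterior: 0.4707


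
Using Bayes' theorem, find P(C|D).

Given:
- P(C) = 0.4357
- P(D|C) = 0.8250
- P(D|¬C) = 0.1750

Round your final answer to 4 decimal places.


Bayes' theorem: P(C|D) = P(D|C) × P(C) / P(D)

Step 1: Calculate P(D) using law of total probability
P(D) = P(D|C)P(C) + P(D|¬C)P(¬C)
     = 0.8250 × 0.4357 + 0.1750 × 0.5643
     = 0.35945250 + 0.09875250
     = 0.45820500

Step 2: Apply Bayes' theorem
P(C|D) = P(D|C) × P(C) / P(D)
       = 0.35945250 / 0.45820500
       = 0.7845


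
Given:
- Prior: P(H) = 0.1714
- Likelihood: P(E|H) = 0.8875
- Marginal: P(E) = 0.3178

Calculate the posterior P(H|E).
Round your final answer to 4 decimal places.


Using Bayes' theorem:

P(H|E) = P(E|H) × P(H) / P(E)
       = 0.8875 × 0.1714 / 0.3178
       = 0.15211750 / 0.3178
       = 0.4787

The evidence strengthens our belief in H.
Prior: 0.1714 → Posterior: 0.4787


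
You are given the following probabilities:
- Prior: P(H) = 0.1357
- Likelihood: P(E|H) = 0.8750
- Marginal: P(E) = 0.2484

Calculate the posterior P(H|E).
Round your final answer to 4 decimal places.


Using Bayes' theorem:

P(H|E) = P(E|H) × P(H) / P(E)
       = 0.8750 × 0.1357 / 0.2484
       = 0.11873750 / 0.2484
       = 0.4780

The evidence strengthens our belief in H.
Prior: 0.1357 → Posterior: 0.4780


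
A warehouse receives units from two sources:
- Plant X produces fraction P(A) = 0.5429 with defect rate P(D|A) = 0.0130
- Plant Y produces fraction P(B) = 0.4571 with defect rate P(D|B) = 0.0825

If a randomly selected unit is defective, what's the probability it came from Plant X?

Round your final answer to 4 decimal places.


Let A = from Plant X, D = defective

Given:
- P(A) = 0.5429, P(B) = 0.4571
- P(D|A) = 0.0130, P(D|B) = 0.0825

Step 1: Find P(D)
P(D) = P(D|A)P(A) + P(D|B)P(B)
     = 0.0130 × 0.5429 + 0.0825 × 0.4571
     = 0.00705770 + 0.03771075
     = 0.04476845

Step 2: Apply Bayes' theorem
P(A|D) = P(D|A)P(A) / P(D)
       = 0.00705770 / 0.04476845
       = 0.1576


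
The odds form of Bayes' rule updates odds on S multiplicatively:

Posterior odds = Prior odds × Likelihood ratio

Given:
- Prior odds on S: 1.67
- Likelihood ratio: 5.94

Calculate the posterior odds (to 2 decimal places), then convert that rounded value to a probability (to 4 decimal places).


Step 1: Calculate posterior odds
Posterior odds = Prior odds × LR
               = 1.67 × 5.94
               = 9.92

Step 2: Convert to probability
P(S|E) = Posterior odds / (1 + Posterior odds)
       = 9.92 / (1 + 9.92)
       = 9.92 / 10.92
       = 0.9084

The evidence increased P(S) from 0.6255 to 0.9084.


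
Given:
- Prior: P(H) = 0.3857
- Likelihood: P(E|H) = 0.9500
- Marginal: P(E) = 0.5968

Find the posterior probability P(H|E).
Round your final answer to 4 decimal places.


Using Bayes' theorem:

P(H|E) = P(E|H) × P(H) / P(E)
       = 0.9500 × 0.3857 / 0.5968
       = 0.36641500 / 0.5968
       = 0.6140

The evidence strengthens our belief in H.
Prior: 0.3857 → Posterior: 0.6140


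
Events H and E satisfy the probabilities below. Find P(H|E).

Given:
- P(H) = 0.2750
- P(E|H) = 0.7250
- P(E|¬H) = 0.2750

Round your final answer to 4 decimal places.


Bayes' theorem: P(H|E) = P(E|H) × P(H) / P(E)

Step 1: Calculate P(E) using law of total probability
P(E) = P(E|H)P(H) + P(E|¬H)P(¬H)
     = 0.7250 × 0.2750 + 0.2750 × 0.7250
     = 0.19937500 + 0.19937500
     = 0.39875000

Step 2: Apply Bayes' theorem
P(H|E) = P(E|H) × P(H) / P(E)
       = 0.19937500 / 0.39875000
       = 0.5000


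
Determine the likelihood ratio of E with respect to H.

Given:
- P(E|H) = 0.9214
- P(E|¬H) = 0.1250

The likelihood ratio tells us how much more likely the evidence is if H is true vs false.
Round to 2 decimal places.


Likelihood Ratio (LR) = P(E|H) / P(E|¬H)

LR = 0.9214 / 0.1250
   = 7.37

The evidence is 7.37 times more likely if H is true than if H is false.
LR > 1, so observing E raises the odds in favor of H.


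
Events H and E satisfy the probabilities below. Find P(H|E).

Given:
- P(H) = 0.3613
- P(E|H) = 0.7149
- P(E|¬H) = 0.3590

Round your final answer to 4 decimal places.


Bayes' theorem: P(H|E) = P(E|H) × P(H) / P(E)

Step 1: Calculate P(E) using law of total probability
P(E) = P(E|H)P(H) + P(E|¬H)P(¬H)
     = 0.7149 × 0.3613 + 0.3590 × 0.6387
     = 0.25829337 + 0.22929330
     = 0.48758667

Step 2: Apply Bayes' theorem
P(H|E) = P(E|H) × P(H) / P(E)
       = 0.25829337 / 0.48758667
       = 0.5297


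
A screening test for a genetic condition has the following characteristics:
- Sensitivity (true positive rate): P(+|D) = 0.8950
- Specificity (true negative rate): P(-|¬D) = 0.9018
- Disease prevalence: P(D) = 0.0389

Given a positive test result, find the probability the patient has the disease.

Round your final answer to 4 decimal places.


Let D = has disease, + = positive test

Given:
- P(D) = 0.0389 (prevalence)
- P(+|D) = 0.8950 (sensitivity)
- P(-|¬D) = 0.9018 (specificity)
- P(+|¬D) = 0.0982 (false positive rate = 1 - specificity)

Step 1: Find P(+)
P(+) = P(+|D)P(D) + P(+|¬D)P(¬D)
     = 0.8950 × 0.0389 + 0.0982 × 0.9611
     = 0.03481550 + 0.09438002
     = 0.12919552

Step 2: Apply Bayes' theorem for P(D|+)
P(D|+) = P(+|D)P(D) / P(+)
       = 0.03481550 / 0.12919552
       = 0.2695


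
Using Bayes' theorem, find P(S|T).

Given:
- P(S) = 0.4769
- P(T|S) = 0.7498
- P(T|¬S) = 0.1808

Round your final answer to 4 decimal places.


Bayes' theorem: P(S|T) = P(T|S) × P(S) / P(T)

Step 1: Calculate P(T) using law of total probability
P(T) = P(T|S)P(S) + P(T|¬S)P(¬S)
     = 0.7498 × 0.4769 + 0.1808 × 0.5231
     = 0.35757962 + 0.09457648
     = 0.45215610

Step 2: Apply Bayes' theorem
P(S|T) = P(T|S) × P(S) / P(T)
       = 0.35757962 / 0.45215610
       = 0.7908


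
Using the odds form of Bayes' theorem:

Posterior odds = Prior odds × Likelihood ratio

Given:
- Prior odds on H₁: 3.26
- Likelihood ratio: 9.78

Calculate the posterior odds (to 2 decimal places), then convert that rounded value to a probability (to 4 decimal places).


Step 1: Calculate posterior odds
Posterior odds = Prior odds × LR
               = 3.26 × 9.78
               = 31.88

Step 2: Convert to probability
P(H₁|E) = Posterior odds / (1 + Posterior odds)
       = 31.88 / (1 + 31.88)
       = 31.88 / 32.88
       = 0.9696

The evidence increased P(H₁) from 0.7653 to 0.9696.


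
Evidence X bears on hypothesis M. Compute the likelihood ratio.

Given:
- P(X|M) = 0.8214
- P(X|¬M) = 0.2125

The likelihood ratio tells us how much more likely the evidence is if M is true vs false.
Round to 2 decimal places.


Likelihood Ratio (LR) = P(X|M) / P(X|¬M)

LR = 0.8214 / 0.2125
   = 3.87

The evidence is 3.87 times more likely if M is true than if M is false.
Because LR exceeds 1, X is evidence for M.


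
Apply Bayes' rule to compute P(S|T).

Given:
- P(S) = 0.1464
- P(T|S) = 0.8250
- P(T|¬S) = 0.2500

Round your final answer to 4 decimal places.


Bayes' theorem: P(S|T) = P(T|S) × P(S) / P(T)

Step 1: Calculate P(T) using law of total probability
P(T) = P(T|S)P(S) + P(T|¬S)P(¬S)
     = 0.8250 × 0.1464 + 0.2500 × 0.8536
     = 0.12078000 + 0.21340000
     = 0.33418000

Step 2: Apply Bayes' theorem
P(S|T) = P(T|S) × P(S) / P(T)
       = 0.12078000 / 0.33418000
       = 0.3614


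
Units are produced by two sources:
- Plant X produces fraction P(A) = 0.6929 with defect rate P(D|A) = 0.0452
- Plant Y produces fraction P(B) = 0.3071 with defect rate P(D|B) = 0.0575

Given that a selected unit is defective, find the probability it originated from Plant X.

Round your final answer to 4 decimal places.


Let A = from Plant X, D = defective

Given:
- P(A) = 0.6929, P(B) = 0.3071
- P(D|A) = 0.0452, P(D|B) = 0.0575

Step 1: Find P(D)
P(D) = P(D|A)P(A) + P(D|B)P(B)
     = 0.0452 × 0.6929 + 0.0575 × 0.3071
     = 0.03131908 + 0.01765825
     = 0.04897733

Step 2: Apply Bayes' theorem
P(A|D) = P(D|A)P(A) / P(D)
       = 0.03131908 / 0.04897733
       = 0.6395


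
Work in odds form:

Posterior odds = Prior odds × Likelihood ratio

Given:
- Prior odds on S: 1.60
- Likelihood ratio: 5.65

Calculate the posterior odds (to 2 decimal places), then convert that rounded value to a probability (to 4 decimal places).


Step 1: Calculate posterior odds
Posterior odds = Prior odds × LR
               = 1.60 × 5.65
               = 9.04

Step 2: Convert to probability
P(S|E) = Posterior odds / (1 + Posterior odds)
       = 9.04 / (1 + 9.04)
       = 9.04 / 10.04
       = 0.9004

The evidence increased P(S) from 0.6154 to 0.9004.


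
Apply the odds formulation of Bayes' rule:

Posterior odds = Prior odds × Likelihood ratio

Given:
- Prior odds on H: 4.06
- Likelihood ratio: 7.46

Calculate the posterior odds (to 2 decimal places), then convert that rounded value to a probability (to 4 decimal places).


Step 1: Calculate posterior odds
Posterior odds = Prior odds × LR
               = 4.06 × 7.46
               = 30.29

Step 2: Convert to probability
P(H|E) = Posterior odds / (1 + Posterior odds)
       = 30.29 / (1 + 30.29)
       = 30.29 / 31.29
       = 0.9680

The evidence increased P(H) from 0.8024 to 0.9680.


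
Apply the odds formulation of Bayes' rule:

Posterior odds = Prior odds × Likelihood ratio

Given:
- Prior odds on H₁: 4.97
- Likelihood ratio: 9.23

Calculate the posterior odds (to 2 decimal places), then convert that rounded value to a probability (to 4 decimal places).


Step 1: Calculate posterior odds
Posterior odds = Prior odds × LR
               = 4.97 × 9.23
               = 45.87

Step 2: Convert to probability
P(H₁|E) = Posterior odds / (1 + Posterior odds)
       = 45.87 / (1 + 45.87)
       = 45.87 / 46.87
       = 0.9787

The evidence increased P(H₁) from 0.8325 to 0.9787.


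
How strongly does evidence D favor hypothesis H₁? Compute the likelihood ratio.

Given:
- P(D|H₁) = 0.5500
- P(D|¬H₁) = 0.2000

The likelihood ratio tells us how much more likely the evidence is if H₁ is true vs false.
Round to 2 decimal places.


Likelihood Ratio (LR) = P(D|H₁) / P(D|¬H₁)

LR = 0.5500 / 0.2000
   = 2.75

The evidence is 2.75 times more likely if H₁ is true than if H₁ is false.
Because LR exceeds 1, D is evidence for H₁.


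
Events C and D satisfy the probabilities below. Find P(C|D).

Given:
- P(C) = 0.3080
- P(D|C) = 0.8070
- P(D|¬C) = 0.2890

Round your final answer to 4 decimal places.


Bayes' theorem: P(C|D) = P(D|C) × P(C) / P(D)

Step 1: Calculate P(D) using law of total probability
P(D) = P(D|C)P(C) + P(D|¬C)P(¬C)
     = 0.8070 × 0.3080 + 0.2890 × 0.6920
     = 0.24855600 + 0.19998800
     = 0.44854400

Step 2: Apply Bayes' theorem
P(C|D) = P(D|C) × P(C) / P(D)
       = 0.24855600 / 0.44854400
       = 0.5541


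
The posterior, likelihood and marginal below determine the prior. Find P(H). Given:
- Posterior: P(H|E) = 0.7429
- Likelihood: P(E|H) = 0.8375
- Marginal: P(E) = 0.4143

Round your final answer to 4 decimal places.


From Bayes' theorem: P(H|E) = P(E|H) × P(H) / P(E)

Rearranging for P(H):
P(H) = P(H|E) × P(E) / P(E|H)
     = 0.7429 × 0.4143 / 0.8375
     = 0.30778347 / 0.8375
     = 0.3675


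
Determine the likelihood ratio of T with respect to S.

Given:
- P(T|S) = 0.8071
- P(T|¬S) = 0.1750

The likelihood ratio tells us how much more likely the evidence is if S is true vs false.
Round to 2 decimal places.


Likelihood Ratio (LR) = P(T|S) / P(T|¬S)

LR = 0.8071 / 0.1750
   = 4.61

The evidence is 4.61 times more likely if S is true than if S is false.
Since LR > 1, the evidence supports S over ¬S.


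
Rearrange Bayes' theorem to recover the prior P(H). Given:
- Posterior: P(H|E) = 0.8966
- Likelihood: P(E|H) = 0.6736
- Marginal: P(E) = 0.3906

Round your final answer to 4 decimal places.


From Bayes' theorem: P(H|E) = P(E|H) × P(H) / P(E)

Rearranging for P(H):
P(H) = P(H|E) × P(E) / P(E|H)
     = 0.8966 × 0.3906 / 0.6736
     = 0.35021196 / 0.6736
     = 0.5199


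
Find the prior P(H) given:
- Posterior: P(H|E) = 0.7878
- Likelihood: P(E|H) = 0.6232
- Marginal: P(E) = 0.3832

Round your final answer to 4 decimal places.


From Bayes' theorem: P(H|E) = P(E|H) × P(H) / P(E)

Rearranging for P(H):
P(H) = P(H|E) × P(E) / P(E|H)
     = 0.7878 × 0.3832 / 0.6232
     = 0.30188496 / 0.6232
     = 0.4844


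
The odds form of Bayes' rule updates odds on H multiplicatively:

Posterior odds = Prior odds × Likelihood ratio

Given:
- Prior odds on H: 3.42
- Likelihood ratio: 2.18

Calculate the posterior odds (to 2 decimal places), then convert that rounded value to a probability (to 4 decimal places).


Step 1: Calculate posterior odds
Posterior odds = Prior odds × LR
               = 3.42 × 2.18
               = 7.46

Step 2: Convert to probability
P(H|E) = Posterior odds / (1 + Posterior odds)
       = 7.46 / (1 + 7.46)
       = 7.46 / 8.46
       = 0.8818

The evidence increased P(H) from 0.7738 to 0.8818.


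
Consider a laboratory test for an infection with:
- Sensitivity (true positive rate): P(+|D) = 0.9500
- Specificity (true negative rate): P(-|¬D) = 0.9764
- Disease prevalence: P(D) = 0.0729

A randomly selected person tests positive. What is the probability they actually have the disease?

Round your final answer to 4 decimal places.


Let D = has disease, + = positive test

Given:
- P(D) = 0.0729 (prevalence)
- P(+|D) = 0.9500 (sensitivity)
- P(-|¬D) = 0.9764 (specificity)
- P(+|¬D) = 0.0236 (false positive rate = 1 - specificity)

Step 1: Find P(+)
P(+) = P(+|D)P(D) + P(+|¬D)P(¬D)
     = 0.9500 × 0.0729 + 0.0236 × 0.9271
     = 0.06925500 + 0.02187956
     = 0.09113456

Step 2: Apply Bayes' theorem for P(D|+)
P(D|+) = P(+|D)P(D) / P(+)
       = 0.06925500 / 0.09113456
       = 0.7599


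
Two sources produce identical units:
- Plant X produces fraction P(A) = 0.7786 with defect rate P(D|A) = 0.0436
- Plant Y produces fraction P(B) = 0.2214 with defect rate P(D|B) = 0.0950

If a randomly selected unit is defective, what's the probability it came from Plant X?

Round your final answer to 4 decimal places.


Let A = from Plant X, D = defective

Given:
- P(A) = 0.7786, P(B) = 0.2214
- P(D|A) = 0.0436, P(D|B) = 0.0950

Step 1: Find P(D)
P(D) = P(D|A)P(A) + P(D|B)P(B)
     = 0.0436 × 0.7786 + 0.0950 × 0.2214
     = 0.03394696 + 0.02103300
     = 0.05497996

Step 2: Apply Bayes' theorem
P(A|D) = P(D|A)P(A) / P(D)
       = 0.03394696 / 0.05497996
       = 0.6174


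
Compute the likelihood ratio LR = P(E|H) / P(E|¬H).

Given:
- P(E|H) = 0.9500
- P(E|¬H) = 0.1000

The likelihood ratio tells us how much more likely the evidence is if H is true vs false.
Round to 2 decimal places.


Likelihood Ratio (LR) = P(E|H) / P(E|¬H)

LR = 0.9500 / 0.1000
   = 9.50

The evidence is 9.50 times more likely if H is true than if H is false.
Since LR > 1, the evidence supports H over ¬H.


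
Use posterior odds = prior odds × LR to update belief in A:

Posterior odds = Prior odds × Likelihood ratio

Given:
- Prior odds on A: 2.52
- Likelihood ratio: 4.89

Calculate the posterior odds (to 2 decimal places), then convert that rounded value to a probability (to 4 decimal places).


Step 1: Calculate posterior odds
Posterior odds = Prior odds × LR
               = 2.52 × 4.89
               = 12.32

Step 2: Convert to probability
P(A|E) = Posterior odds / (1 + Posterior odds)
       = 12.32 / (1 + 12.32)
       = 12.32 / 13.32
       = 0.9249

The evidence increased P(A) from 0.7159 to 0.9249.


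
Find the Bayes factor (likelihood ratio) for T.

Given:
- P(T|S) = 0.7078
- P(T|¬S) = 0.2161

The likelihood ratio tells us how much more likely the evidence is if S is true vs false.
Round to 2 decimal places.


Likelihood Ratio (LR) = P(T|S) / P(T|¬S)

LR = 0.7078 / 0.2161
   = 3.28

The evidence is 3.28 times more likely if S is true than if S is false.
Because LR exceeds 1, T is evidence for S.


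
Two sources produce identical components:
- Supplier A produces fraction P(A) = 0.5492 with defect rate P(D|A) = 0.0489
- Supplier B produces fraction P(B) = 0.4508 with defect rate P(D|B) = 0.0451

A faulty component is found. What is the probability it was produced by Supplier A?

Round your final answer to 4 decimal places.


Let A = from Supplier A, D = faulty

Given:
- P(A) = 0.5492, P(B) = 0.4508
- P(D|A) = 0.0489, P(D|B) = 0.0451

Step 1: Find P(D)
P(D) = P(D|A)P(A) + P(D|B)P(B)
     = 0.0489 × 0.5492 + 0.0451 × 0.4508
     = 0.02685588 + 0.02033108
     = 0.04718696

Step 2: Apply Bayes' theorem
P(A|D) = P(D|A)P(A) / P(D)
       = 0.02685588 / 0.04718696
       = 0.5691


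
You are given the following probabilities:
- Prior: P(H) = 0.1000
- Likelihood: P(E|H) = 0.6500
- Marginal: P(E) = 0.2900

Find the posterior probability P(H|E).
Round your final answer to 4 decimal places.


Using Bayes' theorem:

P(H|E) = P(E|H) × P(H) / P(E)
       = 0.6500 × 0.1000 / 0.2900
       = 0.06500000 / 0.2900
       = 0.2241

The evidence strengthens our belief in H.
Prior: 0.1000 → Posterior: 0.2241


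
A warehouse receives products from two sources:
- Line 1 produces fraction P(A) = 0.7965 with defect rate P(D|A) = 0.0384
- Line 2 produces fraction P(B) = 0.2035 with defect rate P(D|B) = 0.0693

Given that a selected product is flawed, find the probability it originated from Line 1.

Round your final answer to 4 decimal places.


Let A = from Line 1, D = flawed

Given:
- P(A) = 0.7965, P(B) = 0.2035
- P(D|A) = 0.0384, P(D|B) = 0.0693

Step 1: Find P(D)
P(D) = P(D|A)P(A) + P(D|B)P(B)
     = 0.0384 × 0.7965 + 0.0693 × 0.2035
     = 0.03058560 + 0.01410255
     = 0.04468815

Step 2: Apply Bayes' theorem
P(A|D) = P(D|A)P(A) / P(D)
       = 0.03058560 / 0.04468815
       = 0.6844


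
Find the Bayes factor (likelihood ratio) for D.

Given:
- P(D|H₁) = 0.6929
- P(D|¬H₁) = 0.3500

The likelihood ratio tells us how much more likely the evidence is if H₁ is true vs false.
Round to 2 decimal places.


Likelihood Ratio (LR) = P(D|H₁) / P(D|¬H₁)

LR = 0.6929 / 0.3500
   = 1.98

The evidence is 1.98 times more likely if H₁ is true than if H₁ is false.
Because LR exceeds 1, D is evidence for H₁.


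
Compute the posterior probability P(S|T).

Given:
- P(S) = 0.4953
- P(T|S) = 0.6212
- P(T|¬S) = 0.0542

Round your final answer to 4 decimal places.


Bayes' theorem: P(S|T) = P(T|S) × P(S) / P(T)

Step 1: Calculate P(T) using law of total probability
P(T) = P(T|S)P(S) + P(T|¬S)P(¬S)
     = 0.6212 × 0.4953 + 0.0542 × 0.5047
     = 0.30768036 + 0.02735474
     = 0.33503510

Step 2: Apply Bayes' theorem
P(S|T) = P(T|S) × P(S) / P(T)
       = 0.30768036 / 0.33503510
       = 0.9184


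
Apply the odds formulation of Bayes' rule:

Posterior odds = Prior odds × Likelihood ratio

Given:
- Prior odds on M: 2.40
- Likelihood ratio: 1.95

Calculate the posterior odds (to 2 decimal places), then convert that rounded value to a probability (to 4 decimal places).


Step 1: Calculate posterior odds
Posterior odds = Prior odds × LR
               = 2.40 × 1.95
               = 4.68

Step 2: Convert to probability
P(M|E) = Posterior odds / (1 + Posterior odds)
       = 4.68 / (1 + 4.68)
       = 4.68 / 5.68
       = 0.8239

The evidence increased P(M) from 0.7059 to 0.8239.


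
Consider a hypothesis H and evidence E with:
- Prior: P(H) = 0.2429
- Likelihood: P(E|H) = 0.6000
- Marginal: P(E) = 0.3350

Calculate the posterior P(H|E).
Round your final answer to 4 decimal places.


Using Bayes' theorem:

P(H|E) = P(E|H) × P(H) / P(E)
       = 0.6000 × 0.2429 / 0.3350
       = 0.14574000 / 0.3350
       = 0.4350

The evidence strengthens our belief in H.
Prior: 0.2429 → Posterior: 0.4350


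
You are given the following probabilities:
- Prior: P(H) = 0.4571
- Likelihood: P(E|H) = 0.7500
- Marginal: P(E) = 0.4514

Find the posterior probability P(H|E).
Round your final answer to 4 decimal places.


Using Bayes' theorem:

P(H|E) = P(E|H) × P(H) / P(E)
       = 0.7500 × 0.4571 / 0.4514
       = 0.34282500 / 0.4514
       = 0.7595

The evidence strengthens our belief in H.
Prior: 0.4571 → Posterior: 0.7595


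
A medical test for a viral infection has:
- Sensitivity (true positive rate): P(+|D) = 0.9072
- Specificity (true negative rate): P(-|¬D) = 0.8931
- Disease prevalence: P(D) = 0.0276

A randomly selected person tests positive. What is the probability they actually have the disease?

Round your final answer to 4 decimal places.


Let D = has disease, + = positive test

Given:
- P(D) = 0.0276 (prevalence)
- P(+|D) = 0.9072 (sensitivity)
- P(-|¬D) = 0.8931 (specificity)
- P(+|¬D) = 0.1069 (false positive rate = 1 - specificity)

Step 1: Find P(+)
P(+) = P(+|D)P(D) + P(+|¬D)P(¬D)
     = 0.9072 × 0.0276 + 0.1069 × 0.9724
     = 0.02503872 + 0.10394956
     = 0.12898828

Step 2: Apply Bayes' theorem for P(D|+)
P(D|+) = P(+|D)P(D) / P(+)
       = 0.02503872 / 0.12898828
       = 0.1941


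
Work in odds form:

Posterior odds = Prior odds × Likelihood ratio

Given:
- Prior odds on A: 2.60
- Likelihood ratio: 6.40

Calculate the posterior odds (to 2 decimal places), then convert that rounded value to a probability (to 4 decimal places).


Step 1: Calculate posterior odds
Posterior odds = Prior odds × LR
               = 2.60 × 6.40
               = 16.64

Step 2: Convert to probability
P(A|E) = Posterior odds / (1 + Posterior odds)
       = 16.64 / (1 + 16.64)
       = 16.64 / 17.64
       = 0.9433

The evidence increased P(A) from 0.7222 to 0.9433.


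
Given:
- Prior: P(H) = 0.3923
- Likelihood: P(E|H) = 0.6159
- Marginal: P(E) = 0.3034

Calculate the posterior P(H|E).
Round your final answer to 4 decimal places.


Using Bayes' theorem:

P(H|E) = P(E|H) × P(H) / P(E)
       = 0.6159 × 0.3923 / 0.3034
       = 0.24161757 / 0.3034
       = 0.7964

The evidence strengthens our belief in H.
Prior: 0.3923 → Posterior: 0.7964


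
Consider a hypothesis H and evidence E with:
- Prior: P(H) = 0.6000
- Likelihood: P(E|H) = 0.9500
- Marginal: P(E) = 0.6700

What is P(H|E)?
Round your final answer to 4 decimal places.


Using Bayes' theorem:

P(H|E) = P(E|H) × P(H) / P(E)
       = 0.9500 × 0.6000 / 0.6700
       = 0.57000000 / 0.6700
       = 0.8507

The evidence strengthens our belief in H.
Prior: 0.6000 → Posterior: 0.8507


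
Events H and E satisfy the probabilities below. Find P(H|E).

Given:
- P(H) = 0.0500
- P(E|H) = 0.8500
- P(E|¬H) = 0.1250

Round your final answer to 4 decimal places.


Bayes' theorem: P(H|E) = P(E|H) × P(H) / P(E)

Step 1: Calculate P(E) using law of total probability
P(E) = P(E|H)P(H) + P(E|¬H)P(¬H)
     = 0.8500 × 0.0500 + 0.1250 × 0.9500
     = 0.04250000 + 0.11875000
     = 0.16125000

Step 2: Apply Bayes' theorem
P(H|E) = P(E|H) × P(H) / P(E)
       = 0.04250000 / 0.16125000
       = 0.2636


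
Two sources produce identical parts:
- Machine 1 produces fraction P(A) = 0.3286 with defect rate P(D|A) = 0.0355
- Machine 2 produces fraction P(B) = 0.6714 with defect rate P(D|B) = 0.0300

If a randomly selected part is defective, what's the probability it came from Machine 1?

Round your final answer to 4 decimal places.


Let A = from Machine 1, D = defective

Given:
- P(A) = 0.3286, P(B) = 0.6714
- P(D|A) = 0.0355, P(D|B) = 0.0300

Step 1: Find P(D)
P(D) = P(D|A)P(A) + P(D|B)P(B)
     = 0.0355 × 0.3286 + 0.0300 × 0.6714
     = 0.01166530 + 0.02014200
     = 0.03180730

Step 2: Apply Bayes' theorem
P(A|D) = P(D|A)P(A) / P(D)
       = 0.01166530 / 0.03180730
       = 0.3667


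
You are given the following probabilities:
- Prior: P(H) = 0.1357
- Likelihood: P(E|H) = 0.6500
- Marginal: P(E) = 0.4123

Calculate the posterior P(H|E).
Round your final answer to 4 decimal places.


Using Bayes' theorem:

P(H|E) = P(E|H) × P(H) / P(E)
       = 0.6500 × 0.1357 / 0.4123
       = 0.08820500 / 0.4123
       = 0.2139

The evidence strengthens our belief in H.
Prior: 0.1357 → Posterior: 0.2139


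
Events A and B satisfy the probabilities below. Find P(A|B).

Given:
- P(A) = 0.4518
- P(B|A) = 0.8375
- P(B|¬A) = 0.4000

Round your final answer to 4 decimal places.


Bayes' theorem: P(A|B) = P(B|A) × P(A) / P(B)

Step 1: Calculate P(B) using law of total probability
P(B) = P(B|A)P(A) + P(B|¬A)P(¬A)
     = 0.8375 × 0.4518 + 0.4000 × 0.5482
     = 0.37838250 + 0.21928000
     = 0.59766250

Step 2: Apply Bayes' theorem
P(A|B) = P(B|A) × P(A) / P(B)
       = 0.37838250 / 0.59766250
       = 0.6331


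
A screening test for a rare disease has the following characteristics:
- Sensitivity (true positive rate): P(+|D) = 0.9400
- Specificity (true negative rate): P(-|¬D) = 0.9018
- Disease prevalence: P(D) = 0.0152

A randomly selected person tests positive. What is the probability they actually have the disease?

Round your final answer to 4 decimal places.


Let D = has disease, + = positive test

Given:
- P(D) = 0.0152 (prevalence)
- P(+|D) = 0.9400 (sensitivity)
- P(-|¬D) = 0.9018 (specificity)
- P(+|¬D) = 0.0982 (false positive rate = 1 - specificity)

Step 1: Find P(+)
P(+) = P(+|D)P(D) + P(+|¬D)P(¬D)
     = 0.9400 × 0.0152 + 0.0982 × 0.9848
     = 0.01428800 + 0.09670736
     = 0.11099536

Step 2: Apply Bayes' theorem for P(D|+)
P(D|+) = P(+|D)P(D) / P(+)
       = 0.01428800 / 0.11099536
       = 0.1287


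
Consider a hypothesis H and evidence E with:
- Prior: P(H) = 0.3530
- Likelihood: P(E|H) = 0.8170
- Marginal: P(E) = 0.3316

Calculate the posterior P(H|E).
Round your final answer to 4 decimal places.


Using Bayes' theorem:

P(H|E) = P(E|H) × P(H) / P(E)
       = 0.8170 × 0.3530 / 0.3316
       = 0.28840100 / 0.3316
       = 0.8697

The evidence strengthens our belief in H.
Prior: 0.3530 → Posterior: 0.8697


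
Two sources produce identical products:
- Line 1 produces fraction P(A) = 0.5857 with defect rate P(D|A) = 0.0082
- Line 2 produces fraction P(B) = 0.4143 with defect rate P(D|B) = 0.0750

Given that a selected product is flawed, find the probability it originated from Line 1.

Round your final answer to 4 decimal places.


Let A = from Line 1, D = flawed

Given:
- P(A) = 0.5857, P(B) = 0.4143
- P(D|A) = 0.0082, P(D|B) = 0.0750

Step 1: Find P(D)
P(D) = P(D|A)P(A) + P(D|B)P(B)
     = 0.0082 × 0.5857 + 0.0750 × 0.4143
     = 0.00480274 + 0.03107250
     = 0.03587524

Step 2: Apply Bayes' theorem
P(A|D) = P(D|A)P(A) / P(D)
       = 0.00480274 / 0.03587524
       = 0.1339


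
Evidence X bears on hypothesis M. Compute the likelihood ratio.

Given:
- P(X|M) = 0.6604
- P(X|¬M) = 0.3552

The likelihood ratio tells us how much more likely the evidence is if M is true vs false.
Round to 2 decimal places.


Likelihood Ratio (LR) = P(X|M) / P(X|¬M)

LR = 0.6604 / 0.3552
   = 1.86

The evidence is 1.86 times more likely if M is true than if M is false.
Because LR exceeds 1, X is evidence for M.


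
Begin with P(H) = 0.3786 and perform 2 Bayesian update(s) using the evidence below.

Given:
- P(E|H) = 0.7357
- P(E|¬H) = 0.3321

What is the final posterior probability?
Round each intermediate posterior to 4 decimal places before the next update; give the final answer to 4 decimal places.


Sequential Bayesian updating:

Initial prior: P(H) = 0.3786

Update 1:
  P(E) = 0.7357 × 0.3786 + 0.3321 × 0.6214 = 0.27853602 + 0.20636694 = 0.48490296
  P(H|E) = 0.27853602 / 0.48490296 = 0.5744

Update 2:
  P(E) = 0.7357 × 0.5744 + 0.3321 × 0.4256 = 0.42258608 + 0.14134176 = 0.56392784
  P(H|E) = 0.42258608 / 0.56392784 = 0.7494

Final posterior: 0.7494


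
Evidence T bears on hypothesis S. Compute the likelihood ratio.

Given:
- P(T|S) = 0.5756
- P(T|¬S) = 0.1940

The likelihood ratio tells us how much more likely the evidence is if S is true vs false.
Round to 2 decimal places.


Likelihood Ratio (LR) = P(T|S) / P(T|¬S)

LR = 0.5756 / 0.1940
   = 2.97

The evidence is 2.97 times more likely if S is true than if S is false.
LR > 1, so observing T raises the odds in favor of S.


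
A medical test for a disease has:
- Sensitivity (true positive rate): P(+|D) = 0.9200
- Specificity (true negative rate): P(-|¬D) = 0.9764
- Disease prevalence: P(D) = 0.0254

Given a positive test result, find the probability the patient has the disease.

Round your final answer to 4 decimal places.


Let D = has disease, + = positive test

Given:
- P(D) = 0.0254 (prevalence)
- P(+|D) = 0.9200 (sensitivity)
- P(-|¬D) = 0.9764 (specificity)
- P(+|¬D) = 0.0236 (false positive rate = 1 - specificity)

Step 1: Find P(+)
P(+) = P(+|D)P(D) + P(+|¬D)P(¬D)
     = 0.9200 × 0.0254 + 0.0236 × 0.9746
     = 0.02336800 + 0.02300056
     = 0.04636856

Step 2: Apply Bayes' theorem for P(D|+)
P(D|+) = P(+|D)P(D) / P(+)
       = 0.02336800 / 0.04636856
       = 0.5040


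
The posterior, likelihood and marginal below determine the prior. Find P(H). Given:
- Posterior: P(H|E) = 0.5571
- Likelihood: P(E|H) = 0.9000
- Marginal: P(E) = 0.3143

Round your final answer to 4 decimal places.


From Bayes' theorem: P(H|E) = P(E|H) × P(H) / P(E)

Rearranging for P(H):
P(H) = P(H|E) × P(E) / P(E|H)
     = 0.5571 × 0.3143 / 0.9000
     = 0.17509653 / 0.9000
     = 0.1946


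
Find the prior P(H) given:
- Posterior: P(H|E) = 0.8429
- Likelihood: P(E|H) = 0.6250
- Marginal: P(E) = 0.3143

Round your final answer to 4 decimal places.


From Bayes' theorem: P(H|E) = P(E|H) × P(H) / P(E)

Rearranging for P(H):
P(H) = P(H|E) × P(E) / P(E|H)
     = 0.8429 × 0.3143 / 0.6250
     = 0.26492347 / 0.6250
     = 0.4239


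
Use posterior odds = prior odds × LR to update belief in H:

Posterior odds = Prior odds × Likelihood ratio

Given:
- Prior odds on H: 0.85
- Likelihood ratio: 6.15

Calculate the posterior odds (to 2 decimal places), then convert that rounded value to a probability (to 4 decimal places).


Step 1: Calculate posterior odds
Posterior odds = Prior odds × LR
               = 0.85 × 6.15
               = 5.23

Step 2: Convert to probability
P(H|E) = Posterior odds / (1 + Posterior odds)
       = 5.23 / (1 + 5.23)
       = 5.23 / 6.23
       = 0.8395

The evidence increased P(H) from 0.4595 to 0.8395.


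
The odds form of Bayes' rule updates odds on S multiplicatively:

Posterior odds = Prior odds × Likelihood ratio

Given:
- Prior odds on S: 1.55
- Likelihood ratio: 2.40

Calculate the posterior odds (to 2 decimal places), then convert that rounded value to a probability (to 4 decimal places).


Step 1: Calculate posterior odds
Posterior odds = Prior odds × LR
               = 1.55 × 2.40
               = 3.72

Step 2: Convert to probability
P(S|E) = Posterior odds / (1 + Posterior odds)
       = 3.72 / (1 + 3.72)
       = 3.72 / 4.72
       = 0.7881

The evidence increased P(S) from 0.6078 to 0.7881.


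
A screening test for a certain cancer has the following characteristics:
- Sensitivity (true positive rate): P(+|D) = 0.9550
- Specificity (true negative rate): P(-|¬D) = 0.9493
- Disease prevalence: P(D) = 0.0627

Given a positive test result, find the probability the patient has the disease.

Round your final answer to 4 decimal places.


Let D = has disease, + = positive test

Given:
- P(D) = 0.0627 (prevalence)
- P(+|D) = 0.9550 (sensitivity)
- P(-|¬D) = 0.9493 (specificity)
- P(+|¬D) = 0.0507 (false positive rate = 1 - specificity)

Step 1: Find P(+)
P(+) = P(+|D)P(D) + P(+|¬D)P(¬D)
     = 0.9550 × 0.0627 + 0.0507 × 0.9373
     = 0.05987850 + 0.04752111
     = 0.10739961

Step 2: Apply Bayes' theorem for P(D|+)
P(D|+) = P(+|D)P(D) / P(+)
       = 0.05987850 / 0.10739961
       = 0.5575


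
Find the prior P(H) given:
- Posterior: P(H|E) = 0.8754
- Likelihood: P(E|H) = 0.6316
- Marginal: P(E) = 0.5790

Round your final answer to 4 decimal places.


From Bayes' theorem: P(H|E) = P(E|H) × P(H) / P(E)

Rearranging for P(H):
P(H) = P(H|E) × P(E) / P(E|H)
     = 0.8754 × 0.5790 / 0.6316
     = 0.50685660 / 0.6316
     = 0.8025


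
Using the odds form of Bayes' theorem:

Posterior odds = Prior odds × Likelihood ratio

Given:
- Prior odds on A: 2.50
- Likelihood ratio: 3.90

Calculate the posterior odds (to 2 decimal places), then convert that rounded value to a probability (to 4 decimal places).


Step 1: Calculate posterior odds
Posterior odds = Prior odds × LR
               = 2.50 × 3.90
               = 9.75

Step 2: Convert to probability
P(A|E) = Posterior odds / (1 + Posterior odds)
       = 9.75 / (1 + 9.75)
       = 9.75 / 10.75
       = 0.9070

The evidence increased P(A) from 0.7143 to 0.9070.


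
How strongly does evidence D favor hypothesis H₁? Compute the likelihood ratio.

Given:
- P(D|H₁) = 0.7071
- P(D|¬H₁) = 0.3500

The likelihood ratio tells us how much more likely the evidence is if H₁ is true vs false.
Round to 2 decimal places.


Likelihood Ratio (LR) = P(D|H₁) / P(D|¬H₁)

LR = 0.7071 / 0.3500
   = 2.02

The evidence is 2.02 times more likely if H₁ is true than if H₁ is false.
Because LR exceeds 1, D is evidence for H₁.


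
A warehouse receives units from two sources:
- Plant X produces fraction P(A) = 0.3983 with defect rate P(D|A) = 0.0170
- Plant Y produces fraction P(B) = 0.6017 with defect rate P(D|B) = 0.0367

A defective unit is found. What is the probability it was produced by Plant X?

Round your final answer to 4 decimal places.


Let A = from Plant X, D = defective

Given:
- P(A) = 0.3983, P(B) = 0.6017
- P(D|A) = 0.0170, P(D|B) = 0.0367

Step 1: Find P(D)
P(D) = P(D|A)P(A) + P(D|B)P(B)
     = 0.0170 × 0.3983 + 0.0367 × 0.6017
     = 0.00677110 + 0.02208239
     = 0.02885349

Step 2: Apply Bayes' theorem
P(A|D) = P(D|A)P(A) / P(D)
       = 0.00677110 / 0.02885349
       = 0.2347


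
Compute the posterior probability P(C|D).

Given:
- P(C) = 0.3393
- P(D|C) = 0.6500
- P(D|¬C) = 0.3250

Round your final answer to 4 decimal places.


Bayes' theorem: P(C|D) = P(D|C) × P(C) / P(D)

Step 1: Calculate P(D) using law of total probability
P(D) = P(D|C)P(C) + P(D|¬C)P(¬C)
     = 0.6500 × 0.3393 + 0.3250 × 0.6607
     = 0.22054500 + 0.21472750
     = 0.43527250

Step 2: Apply Bayes' theorem
P(C|D) = P(D|C) × P(C) / P(D)
       = 0.22054500 / 0.43527250
       = 0.5067


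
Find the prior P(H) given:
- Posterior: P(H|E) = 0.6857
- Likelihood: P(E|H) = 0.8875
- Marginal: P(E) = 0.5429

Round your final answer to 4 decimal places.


From Bayes' theorem: P(H|E) = P(E|H) × P(H) / P(E)

Rearranging for P(H):
P(H) = P(H|E) × P(E) / P(E|H)
     = 0.6857 × 0.5429 / 0.8875
     = 0.37226653 / 0.8875
     = 0.4195


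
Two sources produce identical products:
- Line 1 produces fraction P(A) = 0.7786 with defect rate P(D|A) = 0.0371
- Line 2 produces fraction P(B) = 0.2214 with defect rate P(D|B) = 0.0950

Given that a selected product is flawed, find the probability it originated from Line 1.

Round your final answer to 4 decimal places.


Let A = from Line 1, D = flawed

Given:
- P(A) = 0.7786, P(B) = 0.2214
- P(D|A) = 0.0371, P(D|B) = 0.0950

Step 1: Find P(D)
P(D) = P(D|A)P(A) + P(D|B)P(B)
     = 0.0371 × 0.7786 + 0.0950 × 0.2214
     = 0.02888606 + 0.02103300
     = 0.04991906

Step 2: Apply Bayes' theorem
P(A|D) = P(D|A)P(A) / P(D)
       = 0.02888606 / 0.04991906
       = 0.5787


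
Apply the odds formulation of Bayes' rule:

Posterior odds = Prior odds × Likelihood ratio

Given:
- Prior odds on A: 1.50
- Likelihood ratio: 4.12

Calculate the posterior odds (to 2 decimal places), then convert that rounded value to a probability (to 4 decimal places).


Step 1: Calculate posterior odds
Posterior odds = Prior odds × LR
               = 1.50 × 4.12
               = 6.18

Step 2: Convert to probability
P(A|E) = Posterior odds / (1 + Posterior odds)
       = 6.18 / (1 + 6.18)
       = 6.18 / 7.18
       = 0.8607

The evidence increased P(A) from 0.6000 to 0.8607.


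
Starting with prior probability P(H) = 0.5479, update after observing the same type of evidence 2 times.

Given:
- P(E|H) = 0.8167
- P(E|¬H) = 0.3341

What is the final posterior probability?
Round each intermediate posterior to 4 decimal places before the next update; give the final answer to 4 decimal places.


Sequential Bayesian updating:

Initial prior: P(H) = 0.5479

Update 1:
  P(E) = 0.8167 × 0.5479 + 0.3341 × 0.4521 = 0.44746993 + 0.15104661 = 0.59851654
  P(H|E) = 0.44746993 / 0.59851654 = 0.7476

Update 2:
  P(E) = 0.8167 × 0.7476 + 0.3341 × 0.2524 = 0.61056492 + 0.08432684 = 0.69489176
  P(H|E) = 0.61056492 / 0.69489176 = 0.8786

Final posterior: 0.8786


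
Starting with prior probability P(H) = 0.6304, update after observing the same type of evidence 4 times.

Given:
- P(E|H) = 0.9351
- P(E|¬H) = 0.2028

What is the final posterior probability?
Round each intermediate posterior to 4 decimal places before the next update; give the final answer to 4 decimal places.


Sequential Bayesian updating:

Initial prior: P(H) = 0.6304

Update 1:
  P(E) = 0.9351 × 0.6304 + 0.2028 × 0.3696 = 0.58948704 + 0.07495488 = 0.66444192
  P(H|E) = 0.58948704 / 0.66444192 = 0.8872

Update 2:
  P(E) = 0.9351 × 0.8872 + 0.2028 × 0.1128 = 0.82962072 + 0.02287584 = 0.85249656
  P(H|E) = 0.82962072 / 0.85249656 = 0.9732

Update 3:
  P(E) = 0.9351 × 0.9732 + 0.2028 × 0.0268 = 0.91003932 + 0.00543504 = 0.91547436
  P(H|E) = 0.91003932 / 0.91547436 = 0.9941

Update 4:
  P(E) = 0.9351 × 0.9941 + 0.2028 × 0.0059 = 0.92958291 + 0.00119652 = 0.93077943
  P(H|E) = 0.92958291 / 0.93077943 = 0.9987

Final posterior: 0.9987


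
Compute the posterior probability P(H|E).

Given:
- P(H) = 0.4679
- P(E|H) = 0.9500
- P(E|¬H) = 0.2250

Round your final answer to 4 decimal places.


Bayes' theorem: P(H|E) = P(E|H) × P(H) / P(E)

Step 1: Calculate P(E) using law of total probability
P(E) = P(E|H)P(H) + P(E|¬H)P(¬H)
     = 0.9500 × 0.4679 + 0.2250 × 0.5321
     = 0.44450500 + 0.11972250
     = 0.56422750

Step 2: Apply Bayes' theorem
P(H|E) = P(E|H) × P(H) / P(E)
       = 0.44450500 / 0.56422750
       = 0.7878


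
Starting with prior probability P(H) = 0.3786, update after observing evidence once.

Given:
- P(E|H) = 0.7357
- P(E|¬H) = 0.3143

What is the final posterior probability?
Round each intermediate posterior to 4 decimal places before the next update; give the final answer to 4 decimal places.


Sequential Bayesian updating:

Initial prior: P(H) = 0.3786

Update 1:
  P(E) = 0.7357 × 0.3786 + 0.3143 × 0.6214 = 0.27853602 + 0.19530602 = 0.47384204
  P(H|E) = 0.27853602 / 0.47384204 = 0.5878

Final posterior: 0.5878


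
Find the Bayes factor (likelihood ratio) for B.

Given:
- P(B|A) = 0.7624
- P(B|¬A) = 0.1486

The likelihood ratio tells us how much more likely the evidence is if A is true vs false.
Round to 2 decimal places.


Likelihood Ratio (LR) = P(B|A) / P(B|¬A)

LR = 0.7624 / 0.1486
   = 5.13

The evidence is 5.13 times more likely if A is true than if A is false.
LR > 1, so observing B raises the odds in favor of A.
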